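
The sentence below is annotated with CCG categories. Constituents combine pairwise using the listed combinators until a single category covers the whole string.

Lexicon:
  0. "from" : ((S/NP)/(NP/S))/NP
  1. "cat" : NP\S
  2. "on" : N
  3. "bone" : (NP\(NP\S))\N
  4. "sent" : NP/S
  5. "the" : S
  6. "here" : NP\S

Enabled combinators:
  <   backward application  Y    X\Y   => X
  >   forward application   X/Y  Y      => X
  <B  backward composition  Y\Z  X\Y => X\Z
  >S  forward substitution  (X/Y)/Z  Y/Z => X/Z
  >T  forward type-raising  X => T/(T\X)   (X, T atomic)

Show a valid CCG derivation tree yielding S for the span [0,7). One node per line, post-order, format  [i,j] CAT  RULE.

[0,1] ((S/NP)/(NP/S))/NP  lex  "from"
[1,2] NP\S  lex  "cat"
[2,3] N  lex  "on"
[3,4] (NP\(NP\S))\N  lex  "bone"
[2,4] NP\(NP\S)  <  k=3
[1,4] NP  <  k=2
[0,4] (S/NP)/(NP/S)  >  k=1
[4,5] NP/S  lex  "sent"
[0,5] S/NP  >  k=4
[5,6] S  lex  "the"
[5,6] NP/(NP\S)  >T
[6,7] NP\S  lex  "here"
[5,7] NP  >  k=6
[0,7] S  >  k=5

[0,7] S   >
  [0,5] S/NP   >
    [0,4] (S/NP)/(NP/S)   >
      [0,1] "from" : ((S/NP)/(NP/S))/NP
      [1,4] NP   <
        [1,2] "cat" : NP\S
        [2,4] NP\(NP\S)   <
          [2,3] "on" : N
          [3,4] "bone" : (NP\(NP\S))\N
    [4,5] "sent" : NP/S
  [5,7] NP   >
    [5,6] NP/(NP\S)   >T
      [5,6] "the" : S
    [6,7] "here" : NP\S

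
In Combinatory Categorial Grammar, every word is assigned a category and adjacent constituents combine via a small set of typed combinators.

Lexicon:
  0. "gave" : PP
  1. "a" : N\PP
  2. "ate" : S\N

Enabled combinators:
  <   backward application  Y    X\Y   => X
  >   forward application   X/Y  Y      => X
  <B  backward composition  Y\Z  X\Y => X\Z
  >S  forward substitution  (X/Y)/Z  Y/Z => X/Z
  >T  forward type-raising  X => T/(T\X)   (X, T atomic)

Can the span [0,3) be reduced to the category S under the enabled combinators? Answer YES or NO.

[0,3] S   <
  [0,2] N   <
    [0,1] "gave" : PP
    [1,2] "a" : N\PP
  [2,3] "ate" : S\N

YES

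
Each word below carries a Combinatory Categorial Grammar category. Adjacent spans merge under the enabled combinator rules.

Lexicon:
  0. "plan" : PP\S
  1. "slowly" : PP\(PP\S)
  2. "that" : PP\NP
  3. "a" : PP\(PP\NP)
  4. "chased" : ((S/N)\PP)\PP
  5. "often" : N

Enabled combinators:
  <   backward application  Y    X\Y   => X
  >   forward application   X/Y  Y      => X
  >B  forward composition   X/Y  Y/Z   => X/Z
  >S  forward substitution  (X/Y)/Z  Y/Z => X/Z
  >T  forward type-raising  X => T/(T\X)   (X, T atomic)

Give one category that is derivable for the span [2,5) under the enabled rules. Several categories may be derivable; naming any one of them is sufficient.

(S/N)\PP

[0,6] S   >
  [0,5] S/N   <
    [0,2] PP   <
      [0,1] "plan" : PP\S
      [1,2] "slowly" : PP\(PP\S)
    [2,5] (S/N)\PP   <
      [2,4] PP   <
        [2,3] "that" : PP\NP
        [3,4] "a" : PP\(PP\NP)
      [4,5] "chased" : ((S/N)\PP)\PP
  [5,6] "often" : N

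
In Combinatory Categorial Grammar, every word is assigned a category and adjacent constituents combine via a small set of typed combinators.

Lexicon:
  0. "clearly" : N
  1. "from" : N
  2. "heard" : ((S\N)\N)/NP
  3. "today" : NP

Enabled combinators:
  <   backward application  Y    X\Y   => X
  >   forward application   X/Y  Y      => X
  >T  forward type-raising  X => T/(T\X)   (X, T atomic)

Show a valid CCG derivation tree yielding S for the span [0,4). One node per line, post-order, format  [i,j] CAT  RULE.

[0,1] N  lex  "clearly"
[1,2] N  lex  "from"
[2,3] ((S\N)\N)/NP  lex  "heard"
[3,4] NP  lex  "today"
[2,4] (S\N)\N  >  k=3
[1,4] S\N  <  k=2
[0,4] S  <  k=1

[0,4] S   <
  [0,1] "clearly" : N
  [1,4] S\N   <
    [1,2] "from" : N
    [2,4] (S\N)\N   >
      [2,3] "heard" : ((S\N)\N)/NP
      [3,4] "today" : NP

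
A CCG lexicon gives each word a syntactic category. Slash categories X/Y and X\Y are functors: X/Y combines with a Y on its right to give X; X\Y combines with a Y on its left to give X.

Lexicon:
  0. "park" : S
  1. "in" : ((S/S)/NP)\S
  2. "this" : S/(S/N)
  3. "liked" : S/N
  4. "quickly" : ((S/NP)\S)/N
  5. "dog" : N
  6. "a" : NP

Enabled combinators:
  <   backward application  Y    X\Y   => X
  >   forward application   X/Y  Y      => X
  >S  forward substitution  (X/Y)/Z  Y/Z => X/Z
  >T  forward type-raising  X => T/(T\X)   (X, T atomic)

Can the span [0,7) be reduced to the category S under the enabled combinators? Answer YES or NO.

[0,7] S   >
  [0,6] S/NP   >S
    [0,2] (S/S)/NP   <
      [0,1] "park" : S
      [1,2] "in" : ((S/S)/NP)\S
    [2,6] S/NP   <
      [2,4] S   >
        [2,3] "this" : S/(S/N)
        [3,4] "liked" : S/N
      [4,6] (S/NP)\S   >
        [4,5] "quickly" : ((S/NP)\S)/N
        [5,6] "dog" : N
  [6,7] "a" : NP

YES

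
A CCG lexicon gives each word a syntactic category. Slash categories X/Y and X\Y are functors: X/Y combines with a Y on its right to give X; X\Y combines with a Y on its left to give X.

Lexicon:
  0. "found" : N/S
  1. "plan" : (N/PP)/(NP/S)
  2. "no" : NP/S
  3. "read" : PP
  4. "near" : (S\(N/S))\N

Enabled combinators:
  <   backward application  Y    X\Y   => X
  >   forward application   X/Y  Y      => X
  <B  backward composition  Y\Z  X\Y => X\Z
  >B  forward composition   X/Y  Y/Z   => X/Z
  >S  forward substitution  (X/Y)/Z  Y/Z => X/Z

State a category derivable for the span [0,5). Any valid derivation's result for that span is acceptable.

[0,5] S   <
  [0,1] "found" : N/S
  [1,5] S\(N/S)   <
    [1,4] N   >
      [1,3] N/PP   >
        [1,2] "plan" : (N/PP)/(NP/S)
        [2,3] "no" : NP/S
      [3,4] "read" : PP
    [4,5] "near" : (S\(N/S))\N

S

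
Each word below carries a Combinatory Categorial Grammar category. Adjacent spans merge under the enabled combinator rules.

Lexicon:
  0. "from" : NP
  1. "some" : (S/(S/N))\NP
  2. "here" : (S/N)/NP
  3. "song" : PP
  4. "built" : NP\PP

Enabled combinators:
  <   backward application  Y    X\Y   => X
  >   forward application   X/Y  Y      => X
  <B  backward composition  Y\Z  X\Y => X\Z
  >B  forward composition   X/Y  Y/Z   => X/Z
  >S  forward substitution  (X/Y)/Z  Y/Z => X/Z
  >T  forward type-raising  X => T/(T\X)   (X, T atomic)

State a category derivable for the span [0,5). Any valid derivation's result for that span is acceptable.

[0,5] S   >
  [0,3] S/NP   >B
    [0,2] S/(S/N)   <
      [0,1] "from" : NP
      [1,2] "some" : (S/(S/N))\NP
    [2,3] "here" : (S/N)/NP
  [3,5] NP   <
    [3,4] "song" : PP
    [4,5] "built" : NP\PP

S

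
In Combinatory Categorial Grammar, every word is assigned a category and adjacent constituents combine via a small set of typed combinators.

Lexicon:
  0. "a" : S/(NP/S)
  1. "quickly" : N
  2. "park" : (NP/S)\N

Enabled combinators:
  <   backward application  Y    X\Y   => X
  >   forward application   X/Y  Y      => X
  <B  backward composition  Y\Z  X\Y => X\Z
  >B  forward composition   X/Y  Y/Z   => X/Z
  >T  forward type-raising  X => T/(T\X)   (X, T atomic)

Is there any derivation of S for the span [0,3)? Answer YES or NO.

[0,3] S   >
  [0,1] "a" : S/(NP/S)
  [1,3] NP/S   <
    [1,2] "quickly" : N
    [2,3] "park" : (NP/S)\N

YES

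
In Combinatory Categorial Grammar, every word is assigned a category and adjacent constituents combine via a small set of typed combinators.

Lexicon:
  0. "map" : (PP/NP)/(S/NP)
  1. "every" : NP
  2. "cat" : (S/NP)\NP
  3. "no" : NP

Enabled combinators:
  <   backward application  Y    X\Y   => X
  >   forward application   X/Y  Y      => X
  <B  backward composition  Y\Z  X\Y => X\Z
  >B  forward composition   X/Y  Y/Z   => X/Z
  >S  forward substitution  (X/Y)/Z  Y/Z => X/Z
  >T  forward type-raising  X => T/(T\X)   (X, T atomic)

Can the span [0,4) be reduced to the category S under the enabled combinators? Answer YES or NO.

NO

(PP/NP)/(S/NP) NP (S/NP)\NP NP
CKY chart[0,4] = {N/(N\PP), NP/(NP\PP), PP, PP/(NP\NP), PP/(PP\PP), S/(S\PP)}; S ∉ chart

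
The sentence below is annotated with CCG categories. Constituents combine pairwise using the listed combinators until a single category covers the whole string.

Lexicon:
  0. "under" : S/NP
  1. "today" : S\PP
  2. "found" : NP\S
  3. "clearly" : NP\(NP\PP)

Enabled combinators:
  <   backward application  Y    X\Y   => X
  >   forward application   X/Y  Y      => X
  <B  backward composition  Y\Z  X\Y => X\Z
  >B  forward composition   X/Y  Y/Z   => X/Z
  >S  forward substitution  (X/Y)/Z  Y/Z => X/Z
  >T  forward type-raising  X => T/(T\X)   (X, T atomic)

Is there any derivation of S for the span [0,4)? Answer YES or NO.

YES

[0,4] S   >
  [0,1] "under" : S/NP
  [1,4] NP   <
    [1,3] NP\PP   <B
      [1,2] "today" : S\PP
      [2,3] "found" : NP\S
    [3,4] "clearly" : NP\(NP\PP)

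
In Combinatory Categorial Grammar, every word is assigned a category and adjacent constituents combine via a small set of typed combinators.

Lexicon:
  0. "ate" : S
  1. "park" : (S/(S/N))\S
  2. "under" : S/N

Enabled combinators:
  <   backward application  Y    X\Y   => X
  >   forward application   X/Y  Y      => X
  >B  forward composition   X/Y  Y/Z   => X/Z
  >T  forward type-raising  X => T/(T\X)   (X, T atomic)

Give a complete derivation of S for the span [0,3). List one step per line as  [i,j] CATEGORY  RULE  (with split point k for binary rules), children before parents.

[0,3] S   >
  [0,2] S/(S/N)   <
    [0,1] "ate" : S
    [1,2] "park" : (S/(S/N))\S
  [2,3] "under" : S/N

[0,1] S  lex  "ate"
[1,2] (S/(S/N))\S  lex  "park"
[0,2] S/(S/N)  <  k=1
[2,3] S/N  lex  "under"
[0,3] S  >  k=2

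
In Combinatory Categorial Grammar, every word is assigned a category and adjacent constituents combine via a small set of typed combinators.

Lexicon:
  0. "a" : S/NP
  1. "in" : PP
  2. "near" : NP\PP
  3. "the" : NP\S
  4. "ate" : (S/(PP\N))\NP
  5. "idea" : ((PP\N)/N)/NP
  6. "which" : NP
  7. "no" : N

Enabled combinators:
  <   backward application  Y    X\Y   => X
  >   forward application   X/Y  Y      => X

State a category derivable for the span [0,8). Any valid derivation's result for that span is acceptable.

S

[0,8] S   >
  [0,5] S/(PP\N)   <
    [0,4] NP   <
      [0,3] S   >
        [0,1] "a" : S/NP
        [1,3] NP   <
          [1,2] "in" : PP
          [2,3] "near" : NP\PP
      [3,4] "the" : NP\S
    [4,5] "ate" : (S/(PP\N))\NP
  [5,8] PP\N   >
    [5,7] (PP\N)/N   >
      [5,6] "idea" : ((PP\N)/N)/NP
      [6,7] "which" : NP
    [7,8] "no" : N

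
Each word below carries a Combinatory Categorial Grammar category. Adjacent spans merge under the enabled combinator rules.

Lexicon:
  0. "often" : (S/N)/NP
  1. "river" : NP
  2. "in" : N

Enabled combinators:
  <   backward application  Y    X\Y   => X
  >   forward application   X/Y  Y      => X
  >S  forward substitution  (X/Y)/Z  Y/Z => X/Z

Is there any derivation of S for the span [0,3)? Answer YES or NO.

YES

[0,3] S   >
  [0,2] S/N   >
    [0,1] "often" : (S/N)/NP
    [1,2] "river" : NP
  [2,3] "in" : N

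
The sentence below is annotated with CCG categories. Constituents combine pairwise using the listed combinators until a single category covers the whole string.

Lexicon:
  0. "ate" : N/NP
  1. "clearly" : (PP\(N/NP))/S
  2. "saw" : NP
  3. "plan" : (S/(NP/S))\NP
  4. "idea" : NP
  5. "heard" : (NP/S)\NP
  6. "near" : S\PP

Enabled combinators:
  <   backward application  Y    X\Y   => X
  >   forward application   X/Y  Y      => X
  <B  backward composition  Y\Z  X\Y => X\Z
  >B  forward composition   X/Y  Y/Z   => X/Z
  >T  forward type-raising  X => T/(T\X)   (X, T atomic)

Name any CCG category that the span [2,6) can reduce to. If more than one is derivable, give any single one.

S

[0,7] S   <
  [0,6] PP   <
    [0,1] "ate" : N/NP
    [1,6] PP\(N/NP)   >
      [1,2] "clearly" : (PP\(N/NP))/S
      [2,6] S   >
        [2,4] S/(NP/S)   <
          [2,3] "saw" : NP
          [3,4] "plan" : (S/(NP/S))\NP
        [4,6] NP/S   <
          [4,5] "idea" : NP
          [5,6] "heard" : (NP/S)\NP
  [6,7] "near" : S\PP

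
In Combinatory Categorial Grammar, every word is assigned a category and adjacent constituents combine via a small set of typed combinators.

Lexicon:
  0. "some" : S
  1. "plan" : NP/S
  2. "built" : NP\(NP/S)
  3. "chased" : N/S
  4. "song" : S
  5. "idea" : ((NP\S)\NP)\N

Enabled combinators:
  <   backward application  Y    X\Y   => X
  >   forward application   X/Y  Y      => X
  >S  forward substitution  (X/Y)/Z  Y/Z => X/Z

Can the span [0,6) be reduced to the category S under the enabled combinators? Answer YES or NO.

S NP/S NP\(NP/S) N/S S ((NP\S)\NP)\N
CKY chart[0,6] = {NP}; S ∉ chart

NO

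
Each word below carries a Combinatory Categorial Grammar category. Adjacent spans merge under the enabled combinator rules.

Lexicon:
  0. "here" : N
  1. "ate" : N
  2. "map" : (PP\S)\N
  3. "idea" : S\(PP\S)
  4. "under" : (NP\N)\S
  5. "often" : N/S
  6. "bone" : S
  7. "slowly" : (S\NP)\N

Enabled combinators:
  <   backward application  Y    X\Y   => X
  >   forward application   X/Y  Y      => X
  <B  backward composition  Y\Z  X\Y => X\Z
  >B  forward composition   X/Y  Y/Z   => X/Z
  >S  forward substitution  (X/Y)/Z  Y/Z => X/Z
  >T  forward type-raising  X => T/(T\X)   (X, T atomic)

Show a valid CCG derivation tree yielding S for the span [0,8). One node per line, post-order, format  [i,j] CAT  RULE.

[0,1] N  lex  "here"
[0,1] NP/(NP\N)  >T
[1,2] N  lex  "ate"
[2,3] (PP\S)\N  lex  "map"
[3,4] S\(PP\S)  lex  "idea"
[2,4] S\N  <B  k=3
[1,4] S  <  k=2
[4,5] (NP\N)\S  lex  "under"
[1,5] NP\N  <  k=4
[0,5] NP  >  k=1
[5,6] N/S  lex  "often"
[6,7] S  lex  "bone"
[5,7] N  >  k=6
[7,8] (S\NP)\N  lex  "slowly"
[5,8] S\NP  <  k=7
[0,8] S  <  k=5

[0,8] S   <
  [0,5] NP   >
    [0,1] NP/(NP\N)   >T
      [0,1] "here" : N
    [1,5] NP\N   <
      [1,4] S   <
        [1,2] "ate" : N
        [2,4] S\N   <B
          [2,3] "map" : (PP\S)\N
          [3,4] "idea" : S\(PP\S)
      [4,5] "under" : (NP\N)\S
  [5,8] S\NP   <
    [5,7] N   >
      [5,6] "often" : N/S
      [6,7] "bone" : S
    [7,8] "slowly" : (S\NP)\N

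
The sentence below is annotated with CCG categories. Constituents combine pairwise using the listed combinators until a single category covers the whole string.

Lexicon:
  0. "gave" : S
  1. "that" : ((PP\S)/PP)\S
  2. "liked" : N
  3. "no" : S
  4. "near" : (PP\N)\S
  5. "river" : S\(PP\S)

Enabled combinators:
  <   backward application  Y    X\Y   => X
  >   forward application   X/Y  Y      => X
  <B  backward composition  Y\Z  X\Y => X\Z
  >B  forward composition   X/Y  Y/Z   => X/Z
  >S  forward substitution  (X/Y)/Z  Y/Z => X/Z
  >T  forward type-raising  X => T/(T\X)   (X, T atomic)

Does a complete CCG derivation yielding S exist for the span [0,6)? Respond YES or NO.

YES

[0,6] S   <
  [0,5] PP\S   >
    [0,2] (PP\S)/PP   <
      [0,1] "gave" : S
      [1,2] "that" : ((PP\S)/PP)\S
    [2,5] PP   >
      [2,3] PP/(PP\N)   >T
        [2,3] "liked" : N
      [3,5] PP\N   <
        [3,4] "no" : S
        [4,5] "near" : (PP\N)\S
  [5,6] "river" : S\(PP\S)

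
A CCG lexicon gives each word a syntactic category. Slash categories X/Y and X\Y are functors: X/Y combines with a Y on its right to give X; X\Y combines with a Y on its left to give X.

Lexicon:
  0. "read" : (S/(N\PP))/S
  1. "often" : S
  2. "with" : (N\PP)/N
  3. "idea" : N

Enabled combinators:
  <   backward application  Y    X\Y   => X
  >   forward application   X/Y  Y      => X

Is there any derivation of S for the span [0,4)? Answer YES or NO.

[0,4] S   >
  [0,2] S/(N\PP)   >
    [0,1] "read" : (S/(N\PP))/S
    [1,2] "often" : S
  [2,4] N\PP   >
    [2,3] "with" : (N\PP)/N
    [3,4] "idea" : N

YES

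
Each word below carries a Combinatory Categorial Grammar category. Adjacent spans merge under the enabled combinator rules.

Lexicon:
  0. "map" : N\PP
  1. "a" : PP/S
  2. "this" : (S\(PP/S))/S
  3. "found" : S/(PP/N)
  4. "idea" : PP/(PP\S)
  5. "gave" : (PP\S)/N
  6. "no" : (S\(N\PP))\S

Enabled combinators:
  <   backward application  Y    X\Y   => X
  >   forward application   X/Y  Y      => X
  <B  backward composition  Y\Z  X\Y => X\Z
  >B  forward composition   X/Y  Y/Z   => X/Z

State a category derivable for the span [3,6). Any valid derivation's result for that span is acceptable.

S

[0,7] S   <
  [0,1] "map" : N\PP
  [1,7] S\(N\PP)   <
    [1,6] S   <
      [1,2] "a" : PP/S
      [2,6] S\(PP/S)   >
        [2,3] "this" : (S\(PP/S))/S
        [3,6] S   >
          [3,4] "found" : S/(PP/N)
          [4,6] PP/N   >B
            [4,5] "idea" : PP/(PP\S)
            [5,6] "gave" : (PP\S)/N
    [6,7] "no" : (S\(N\PP))\S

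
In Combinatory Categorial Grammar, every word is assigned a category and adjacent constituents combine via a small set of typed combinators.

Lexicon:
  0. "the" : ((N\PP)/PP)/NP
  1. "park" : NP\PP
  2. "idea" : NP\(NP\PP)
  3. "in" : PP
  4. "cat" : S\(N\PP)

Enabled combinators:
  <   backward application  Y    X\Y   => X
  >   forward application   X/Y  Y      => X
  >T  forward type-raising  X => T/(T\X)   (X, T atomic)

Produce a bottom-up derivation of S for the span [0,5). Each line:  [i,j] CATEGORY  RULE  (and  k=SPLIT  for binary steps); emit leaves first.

[0,1] ((N\PP)/PP)/NP  lex  "the"
[1,2] NP\PP  lex  "park"
[2,3] NP\(NP\PP)  lex  "idea"
[1,3] NP  <  k=2
[0,3] (N\PP)/PP  >  k=1
[3,4] PP  lex  "in"
[0,4] N\PP  >  k=3
[4,5] S\(N\PP)  lex  "cat"
[0,5] S  <  k=4

[0,5] S   <
  [0,4] N\PP   >
    [0,3] (N\PP)/PP   >
      [0,1] "the" : ((N\PP)/PP)/NP
      [1,3] NP   <
        [1,2] "park" : NP\PP
        [2,3] "idea" : NP\(NP\PP)
    [3,4] "in" : PP
  [4,5] "cat" : S\(N\PP)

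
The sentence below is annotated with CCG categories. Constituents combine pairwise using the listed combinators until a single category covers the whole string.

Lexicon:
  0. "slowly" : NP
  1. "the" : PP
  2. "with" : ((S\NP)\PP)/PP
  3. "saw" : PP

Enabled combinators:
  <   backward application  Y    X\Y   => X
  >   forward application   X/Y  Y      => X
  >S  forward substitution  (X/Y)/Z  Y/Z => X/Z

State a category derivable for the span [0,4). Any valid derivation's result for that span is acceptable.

S

[0,4] S   <
  [0,1] "slowly" : NP
  [1,4] S\NP   <
    [1,2] "the" : PP
    [2,4] (S\NP)\PP   >
      [2,3] "with" : ((S\NP)\PP)/PP
      [3,4] "saw" : PP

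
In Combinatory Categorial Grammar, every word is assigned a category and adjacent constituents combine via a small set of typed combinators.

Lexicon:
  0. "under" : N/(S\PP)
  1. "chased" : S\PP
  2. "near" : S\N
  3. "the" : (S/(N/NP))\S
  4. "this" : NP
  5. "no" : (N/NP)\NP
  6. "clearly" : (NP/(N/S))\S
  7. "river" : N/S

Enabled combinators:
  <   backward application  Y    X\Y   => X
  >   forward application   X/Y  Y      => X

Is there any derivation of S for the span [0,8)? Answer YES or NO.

NO

N/(S\PP) S\PP S\N (S/(N/NP))\S NP (N/NP)\NP (NP/(N/S))\S N/S
CKY chart[0,8] = {NP}; S ∉ chart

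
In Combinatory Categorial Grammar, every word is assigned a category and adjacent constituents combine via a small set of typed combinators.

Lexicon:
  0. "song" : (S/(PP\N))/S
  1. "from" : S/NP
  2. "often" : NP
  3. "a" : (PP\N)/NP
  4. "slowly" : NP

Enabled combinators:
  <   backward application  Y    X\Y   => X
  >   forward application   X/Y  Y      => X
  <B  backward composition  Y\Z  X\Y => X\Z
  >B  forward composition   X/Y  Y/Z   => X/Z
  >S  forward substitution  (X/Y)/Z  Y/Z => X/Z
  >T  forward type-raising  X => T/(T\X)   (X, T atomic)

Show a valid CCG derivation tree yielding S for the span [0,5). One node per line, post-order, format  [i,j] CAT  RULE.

[0,1] (S/(PP\N))/S  lex  "song"
[1,2] S/NP  lex  "from"
[2,3] NP  lex  "often"
[1,3] S  >  k=2
[0,3] S/(PP\N)  >  k=1
[3,4] (PP\N)/NP  lex  "a"
[4,5] NP  lex  "slowly"
[3,5] PP\N  >  k=4
[0,5] S  >  k=3

[0,5] S   >
  [0,3] S/(PP\N)   >
    [0,1] "song" : (S/(PP\N))/S
    [1,3] S   >
      [1,2] "from" : S/NP
      [2,3] "often" : NP
  [3,5] PP\N   >
    [3,4] "a" : (PP\N)/NP
    [4,5] "slowly" : NP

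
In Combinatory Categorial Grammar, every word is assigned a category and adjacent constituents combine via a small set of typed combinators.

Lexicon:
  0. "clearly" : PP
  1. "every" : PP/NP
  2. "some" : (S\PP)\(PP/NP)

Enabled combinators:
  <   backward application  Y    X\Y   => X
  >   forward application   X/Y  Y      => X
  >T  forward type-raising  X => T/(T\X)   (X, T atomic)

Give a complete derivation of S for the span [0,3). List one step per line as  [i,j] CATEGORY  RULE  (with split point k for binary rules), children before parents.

[0,3] S   >
  [0,1] S/(S\PP)   >T
    [0,1] "clearly" : PP
  [1,3] S\PP   <
    [1,2] "every" : PP/NP
    [2,3] "some" : (S\PP)\(PP/NP)

[0,1] PP  lex  "clearly"
[0,1] S/(S\PP)  >T
[1,2] PP/NP  lex  "every"
[2,3] (S\PP)\(PP/NP)  lex  "some"
[1,3] S\PP  <  k=2
[0,3] S  >  k=1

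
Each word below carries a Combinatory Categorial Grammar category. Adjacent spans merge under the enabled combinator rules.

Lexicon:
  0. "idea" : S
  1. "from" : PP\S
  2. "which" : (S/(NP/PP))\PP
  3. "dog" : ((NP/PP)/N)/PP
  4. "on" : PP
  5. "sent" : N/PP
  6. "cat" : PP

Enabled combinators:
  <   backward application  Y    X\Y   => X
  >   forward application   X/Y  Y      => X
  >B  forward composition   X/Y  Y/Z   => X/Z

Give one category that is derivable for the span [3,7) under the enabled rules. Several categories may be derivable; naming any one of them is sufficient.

NP/PP

[0,7] S   >
  [0,3] S/(NP/PP)   <
    [0,2] PP   <
      [0,1] "idea" : S
      [1,2] "from" : PP\S
    [2,3] "which" : (S/(NP/PP))\PP
  [3,7] NP/PP   >
    [3,5] (NP/PP)/N   >
      [3,4] "dog" : ((NP/PP)/N)/PP
      [4,5] "on" : PP
    [5,7] N   >
      [5,6] "sent" : N/PP
      [6,7] "cat" : PP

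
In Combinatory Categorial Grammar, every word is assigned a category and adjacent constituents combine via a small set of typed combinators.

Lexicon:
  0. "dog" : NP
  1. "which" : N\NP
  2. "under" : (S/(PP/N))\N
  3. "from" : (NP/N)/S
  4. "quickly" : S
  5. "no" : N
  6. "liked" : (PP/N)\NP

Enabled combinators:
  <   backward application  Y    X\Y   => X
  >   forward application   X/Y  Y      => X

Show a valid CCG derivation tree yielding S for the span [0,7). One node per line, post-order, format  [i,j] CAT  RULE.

[0,7] S   >
  [0,3] S/(PP/N)   <
    [0,2] N   <
      [0,1] "dog" : NP
      [1,2] "which" : N\NP
    [2,3] "under" : (S/(PP/N))\N
  [3,7] PP/N   <
    [3,6] NP   >
      [3,5] NP/N   >
        [3,4] "from" : (NP/N)/S
        [4,5] "quickly" : S
      [5,6] "no" : N
    [6,7] "liked" : (PP/N)\NP

[0,1] NP  lex  "dog"
[1,2] N\NP  lex  "which"
[0,2] N  <  k=1
[2,3] (S/(PP/N))\N  lex  "under"
[0,3] S/(PP/N)  <  k=2
[3,4] (NP/N)/S  lex  "from"
[4,5] S  lex  "quickly"
[3,5] NP/N  >  k=4
[5,6] N  lex  "no"
[3,6] NP  >  k=5
[6,7] (PP/N)\NP  lex  "liked"
[3,7] PP/N  <  k=6
[0,7] S  >  k=3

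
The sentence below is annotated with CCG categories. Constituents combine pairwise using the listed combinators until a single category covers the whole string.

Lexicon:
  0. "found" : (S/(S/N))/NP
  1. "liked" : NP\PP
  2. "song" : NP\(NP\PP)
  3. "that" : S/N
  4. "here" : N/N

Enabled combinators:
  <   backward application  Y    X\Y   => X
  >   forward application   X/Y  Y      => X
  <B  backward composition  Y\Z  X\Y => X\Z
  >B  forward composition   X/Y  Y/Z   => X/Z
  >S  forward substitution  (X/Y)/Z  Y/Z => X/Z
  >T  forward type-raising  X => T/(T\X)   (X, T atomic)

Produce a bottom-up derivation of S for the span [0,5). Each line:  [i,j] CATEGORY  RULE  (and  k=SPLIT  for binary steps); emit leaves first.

[0,1] (S/(S/N))/NP  lex  "found"
[1,2] NP\PP  lex  "liked"
[2,3] NP\(NP\PP)  lex  "song"
[1,3] NP  <  k=2
[0,3] S/(S/N)  >  k=1
[3,4] S/N  lex  "that"
[4,5] N/N  lex  "here"
[3,5] S/N  >B  k=4
[0,5] S  >  k=3

[0,5] S   >
  [0,3] S/(S/N)   >
    [0,1] "found" : (S/(S/N))/NP
    [1,3] NP   <
      [1,2] "liked" : NP\PP
      [2,3] "song" : NP\(NP\PP)
  [3,5] S/N   >B
    [3,4] "that" : S/N
    [4,5] "here" : N/N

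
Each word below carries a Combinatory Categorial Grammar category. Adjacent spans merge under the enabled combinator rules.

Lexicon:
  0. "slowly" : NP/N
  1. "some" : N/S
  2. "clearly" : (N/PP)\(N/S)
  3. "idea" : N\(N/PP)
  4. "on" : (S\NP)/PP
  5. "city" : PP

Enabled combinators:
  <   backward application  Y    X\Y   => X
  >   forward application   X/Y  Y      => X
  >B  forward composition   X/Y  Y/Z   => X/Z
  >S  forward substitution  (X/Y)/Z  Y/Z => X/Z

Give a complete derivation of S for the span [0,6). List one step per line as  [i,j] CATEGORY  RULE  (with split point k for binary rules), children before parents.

[0,6] S   <
  [0,4] NP   >
    [0,1] "slowly" : NP/N
    [1,4] N   <
      [1,3] N/PP   <
        [1,2] "some" : N/S
        [2,3] "clearly" : (N/PP)\(N/S)
      [3,4] "idea" : N\(N/PP)
  [4,6] S\NP   >
    [4,5] "on" : (S\NP)/PP
    [5,6] "city" : PP

[0,1] NP/N  lex  "slowly"
[1,2] N/S  lex  "some"
[2,3] (N/PP)\(N/S)  lex  "clearly"
[1,3] N/PP  <  k=2
[3,4] N\(N/PP)  lex  "idea"
[1,4] N  <  k=3
[0,4] NP  >  k=1
[4,5] (S\NP)/PP  lex  "on"
[5,6] PP  lex  "city"
[4,6] S\NP  >  k=5
[0,6] S  <  k=4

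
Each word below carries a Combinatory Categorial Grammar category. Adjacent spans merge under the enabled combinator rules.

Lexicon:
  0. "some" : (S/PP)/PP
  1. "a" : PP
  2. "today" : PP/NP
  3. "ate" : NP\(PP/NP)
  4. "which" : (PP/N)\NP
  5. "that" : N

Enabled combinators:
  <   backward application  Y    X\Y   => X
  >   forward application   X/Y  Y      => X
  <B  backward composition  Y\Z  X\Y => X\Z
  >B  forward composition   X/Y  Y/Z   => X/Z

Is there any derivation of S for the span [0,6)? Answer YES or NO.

[0,6] S   >
  [0,2] S/PP   >
    [0,1] "some" : (S/PP)/PP
    [1,2] "a" : PP
  [2,6] PP   >
    [2,5] PP/N   <
      [2,4] NP   <
        [2,3] "today" : PP/NP
        [3,4] "ate" : NP\(PP/NP)
      [4,5] "which" : (PP/N)\NP
    [5,6] "that" : N

YES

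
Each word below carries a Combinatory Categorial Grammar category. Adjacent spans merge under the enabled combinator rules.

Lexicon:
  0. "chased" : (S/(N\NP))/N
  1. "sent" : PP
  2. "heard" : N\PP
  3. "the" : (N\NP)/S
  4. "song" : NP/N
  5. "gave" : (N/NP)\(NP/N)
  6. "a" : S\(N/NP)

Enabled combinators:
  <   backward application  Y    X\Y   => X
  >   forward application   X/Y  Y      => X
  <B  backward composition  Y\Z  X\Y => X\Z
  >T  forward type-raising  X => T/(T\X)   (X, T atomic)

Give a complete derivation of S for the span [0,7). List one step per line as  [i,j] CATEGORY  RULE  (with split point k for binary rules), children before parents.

[0,1] (S/(N\NP))/N  lex  "chased"
[1,2] PP  lex  "sent"
[2,3] N\PP  lex  "heard"
[1,3] N  <  k=2
[0,3] S/(N\NP)  >  k=1
[3,4] (N\NP)/S  lex  "the"
[4,5] NP/N  lex  "song"
[5,6] (N/NP)\(NP/N)  lex  "gave"
[4,6] N/NP  <  k=5
[6,7] S\(N/NP)  lex  "a"
[4,7] S  <  k=6
[3,7] N\NP  >  k=4
[0,7] S  >  k=3

[0,7] S   >
  [0,3] S/(N\NP)   >
    [0,1] "chased" : (S/(N\NP))/N
    [1,3] N   <
      [1,2] "sent" : PP
      [2,3] "heard" : N\PP
  [3,7] N\NP   >
    [3,4] "the" : (N\NP)/S
    [4,7] S   <
      [4,6] N/NP   <
        [4,5] "song" : NP/N
        [5,6] "gave" : (N/NP)\(NP/N)
      [6,7] "a" : S\(N/NP)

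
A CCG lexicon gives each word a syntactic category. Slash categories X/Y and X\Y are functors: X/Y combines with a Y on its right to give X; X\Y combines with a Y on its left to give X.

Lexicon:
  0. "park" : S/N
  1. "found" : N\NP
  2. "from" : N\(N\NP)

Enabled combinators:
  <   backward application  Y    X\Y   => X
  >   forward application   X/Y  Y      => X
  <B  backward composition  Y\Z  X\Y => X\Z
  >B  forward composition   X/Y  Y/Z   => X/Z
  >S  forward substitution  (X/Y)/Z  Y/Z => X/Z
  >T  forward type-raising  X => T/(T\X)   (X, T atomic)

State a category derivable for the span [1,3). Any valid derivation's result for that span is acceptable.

[0,3] S   >
  [0,1] "park" : S/N
  [1,3] N   <
    [1,2] "found" : N\NP
    [2,3] "from" : N\(N\NP)

N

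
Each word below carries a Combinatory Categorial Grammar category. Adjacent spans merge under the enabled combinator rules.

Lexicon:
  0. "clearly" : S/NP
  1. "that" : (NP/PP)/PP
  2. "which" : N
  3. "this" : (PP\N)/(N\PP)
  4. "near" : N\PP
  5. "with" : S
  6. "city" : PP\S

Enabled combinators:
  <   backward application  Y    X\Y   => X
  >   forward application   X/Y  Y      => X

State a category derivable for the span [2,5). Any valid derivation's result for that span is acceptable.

PP

[0,7] S   >
  [0,1] "clearly" : S/NP
  [1,7] NP   >
    [1,5] NP/PP   >
      [1,2] "that" : (NP/PP)/PP
      [2,5] PP   <
        [2,3] "which" : N
        [3,5] PP\N   >
          [3,4] "this" : (PP\N)/(N\PP)
          [4,5] "near" : N\PP
    [5,7] PP   <
      [5,6] "with" : S
      [6,7] "city" : PP\S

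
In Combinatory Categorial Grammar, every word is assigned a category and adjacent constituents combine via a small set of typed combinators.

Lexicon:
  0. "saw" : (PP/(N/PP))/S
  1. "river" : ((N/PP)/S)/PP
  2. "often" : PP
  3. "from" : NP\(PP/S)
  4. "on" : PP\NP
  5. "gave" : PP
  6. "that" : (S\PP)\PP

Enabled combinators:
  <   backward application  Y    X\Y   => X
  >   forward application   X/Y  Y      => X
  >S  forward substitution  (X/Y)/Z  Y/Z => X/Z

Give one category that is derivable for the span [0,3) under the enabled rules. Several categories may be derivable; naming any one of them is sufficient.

[0,7] S   <
  [0,5] PP   <
    [0,4] NP   <
      [0,3] PP/S   >S
        [0,1] "saw" : (PP/(N/PP))/S
        [1,3] (N/PP)/S   >
          [1,2] "river" : ((N/PP)/S)/PP
          [2,3] "often" : PP
      [3,4] "from" : NP\(PP/S)
    [4,5] "on" : PP\NP
  [5,7] S\PP   <
    [5,6] "gave" : PP
    [6,7] "that" : (S\PP)\PP

PP/S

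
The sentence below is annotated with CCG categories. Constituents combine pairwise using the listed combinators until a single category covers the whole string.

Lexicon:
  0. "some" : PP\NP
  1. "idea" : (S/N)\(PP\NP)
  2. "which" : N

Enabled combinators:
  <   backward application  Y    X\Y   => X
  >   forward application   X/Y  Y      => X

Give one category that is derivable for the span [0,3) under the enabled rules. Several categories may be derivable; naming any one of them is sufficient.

S

[0,3] S   >
  [0,2] S/N   <
    [0,1] "some" : PP\NP
    [1,2] "idea" : (S/N)\(PP\NP)
  [2,3] "which" : N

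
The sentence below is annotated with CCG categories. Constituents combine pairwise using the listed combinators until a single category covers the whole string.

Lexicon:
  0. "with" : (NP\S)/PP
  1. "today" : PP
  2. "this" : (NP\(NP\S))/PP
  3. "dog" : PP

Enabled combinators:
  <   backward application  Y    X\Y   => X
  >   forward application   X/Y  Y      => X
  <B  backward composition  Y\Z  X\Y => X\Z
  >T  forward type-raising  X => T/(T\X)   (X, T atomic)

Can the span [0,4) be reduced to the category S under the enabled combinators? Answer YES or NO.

NO

(NP\S)/PP PP (NP\(NP\S))/PP PP
CKY chart[0,4] = {N/(N\NP), NP, NP/(NP\NP), PP/(PP\NP), S/(S\NP)}; S ∉ chart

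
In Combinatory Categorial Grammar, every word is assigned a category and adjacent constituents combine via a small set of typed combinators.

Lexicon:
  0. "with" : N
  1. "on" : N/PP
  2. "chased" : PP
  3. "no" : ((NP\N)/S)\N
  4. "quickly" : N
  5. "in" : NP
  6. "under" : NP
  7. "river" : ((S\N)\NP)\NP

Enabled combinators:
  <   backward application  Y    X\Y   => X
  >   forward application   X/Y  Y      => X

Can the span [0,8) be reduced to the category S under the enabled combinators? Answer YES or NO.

N N/PP PP ((NP\N)/S)\N N NP NP ((S\N)\NP)\NP
CKY chart[0,8] = {NP}; S ∉ chart

NO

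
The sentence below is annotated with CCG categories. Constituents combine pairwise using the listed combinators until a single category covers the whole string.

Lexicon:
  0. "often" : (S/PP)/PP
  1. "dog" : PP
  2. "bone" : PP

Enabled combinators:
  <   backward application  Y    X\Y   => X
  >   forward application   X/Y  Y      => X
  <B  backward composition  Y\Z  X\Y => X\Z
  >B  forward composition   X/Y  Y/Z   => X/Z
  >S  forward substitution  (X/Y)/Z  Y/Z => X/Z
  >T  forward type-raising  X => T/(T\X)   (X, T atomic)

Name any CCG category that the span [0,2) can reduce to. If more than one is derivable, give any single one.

[0,3] S   >
  [0,2] S/PP   >
    [0,1] "often" : (S/PP)/PP
    [1,2] "dog" : PP
  [2,3] "bone" : PP

S/PP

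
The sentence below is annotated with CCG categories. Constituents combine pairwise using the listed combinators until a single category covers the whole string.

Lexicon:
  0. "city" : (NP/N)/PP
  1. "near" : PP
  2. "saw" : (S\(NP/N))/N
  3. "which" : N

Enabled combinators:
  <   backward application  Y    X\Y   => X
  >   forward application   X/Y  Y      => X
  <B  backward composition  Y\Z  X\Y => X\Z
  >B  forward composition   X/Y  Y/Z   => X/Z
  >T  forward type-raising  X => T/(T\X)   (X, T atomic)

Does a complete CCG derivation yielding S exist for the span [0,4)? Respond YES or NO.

YES

[0,4] S   <
  [0,2] NP/N   >
    [0,1] "city" : (NP/N)/PP
    [1,2] "near" : PP
  [2,4] S\(NP/N)   >
    [2,3] "saw" : (S\(NP/N))/N
    [3,4] "which" : N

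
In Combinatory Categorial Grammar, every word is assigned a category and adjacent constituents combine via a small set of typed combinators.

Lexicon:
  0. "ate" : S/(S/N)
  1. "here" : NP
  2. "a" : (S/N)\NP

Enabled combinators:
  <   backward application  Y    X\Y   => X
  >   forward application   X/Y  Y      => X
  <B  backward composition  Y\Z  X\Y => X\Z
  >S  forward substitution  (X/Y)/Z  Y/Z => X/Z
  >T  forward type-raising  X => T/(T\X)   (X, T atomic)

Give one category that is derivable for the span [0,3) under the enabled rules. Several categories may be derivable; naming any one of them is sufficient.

S

[0,3] S   >
  [0,1] "ate" : S/(S/N)
  [1,3] S/N   <
    [1,2] "here" : NP
    [2,3] "a" : (S/N)\NP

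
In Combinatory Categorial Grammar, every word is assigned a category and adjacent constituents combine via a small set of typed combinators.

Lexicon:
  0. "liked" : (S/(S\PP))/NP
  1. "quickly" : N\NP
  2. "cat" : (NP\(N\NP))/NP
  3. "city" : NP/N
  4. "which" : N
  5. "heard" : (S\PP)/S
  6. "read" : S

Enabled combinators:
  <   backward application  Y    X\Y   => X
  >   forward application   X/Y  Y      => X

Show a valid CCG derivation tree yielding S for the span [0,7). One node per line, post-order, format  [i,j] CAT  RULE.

[0,7] S   >
  [0,5] S/(S\PP)   >
    [0,1] "liked" : (S/(S\PP))/NP
    [1,5] NP   <
      [1,2] "quickly" : N\NP
      [2,5] NP\(N\NP)   >
        [2,3] "cat" : (NP\(N\NP))/NP
        [3,5] NP   >
          [3,4] "city" : NP/N
          [4,5] "which" : N
  [5,7] S\PP   >
    [5,6] "heard" : (S\PP)/S
    [6,7] "read" : S

[0,1] (S/(S\PP))/NP  lex  "liked"
[1,2] N\NP  lex  "quickly"
[2,3] (NP\(N\NP))/NP  lex  "cat"
[3,4] NP/N  lex  "city"
[4,5] N  lex  "which"
[3,5] NP  >  k=4
[2,5] NP\(N\NP)  >  k=3
[1,5] NP  <  k=2
[0,5] S/(S\PP)  >  k=1
[5,6] (S\PP)/S  lex  "heard"
[6,7] S  lex  "read"
[5,7] S\PP  >  k=6
[0,7] S  >  k=5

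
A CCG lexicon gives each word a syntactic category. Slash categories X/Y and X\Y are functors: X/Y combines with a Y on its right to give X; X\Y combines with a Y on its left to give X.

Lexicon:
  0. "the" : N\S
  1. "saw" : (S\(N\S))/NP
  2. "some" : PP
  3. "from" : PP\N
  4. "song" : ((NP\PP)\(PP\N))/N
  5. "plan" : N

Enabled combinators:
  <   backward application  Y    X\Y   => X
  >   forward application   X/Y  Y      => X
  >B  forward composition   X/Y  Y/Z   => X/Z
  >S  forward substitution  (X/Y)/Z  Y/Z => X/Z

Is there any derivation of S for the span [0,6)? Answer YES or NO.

YES

[0,6] S   <
  [0,1] "the" : N\S
  [1,6] S\(N\S)   >
    [1,2] "saw" : (S\(N\S))/NP
    [2,6] NP   <
      [2,3] "some" : PP
      [3,6] NP\PP   <
        [3,4] "from" : PP\N
        [4,6] (NP\PP)\(PP\N)   >
          [4,5] "song" : ((NP\PP)\(PP\N))/N
          [5,6] "plan" : N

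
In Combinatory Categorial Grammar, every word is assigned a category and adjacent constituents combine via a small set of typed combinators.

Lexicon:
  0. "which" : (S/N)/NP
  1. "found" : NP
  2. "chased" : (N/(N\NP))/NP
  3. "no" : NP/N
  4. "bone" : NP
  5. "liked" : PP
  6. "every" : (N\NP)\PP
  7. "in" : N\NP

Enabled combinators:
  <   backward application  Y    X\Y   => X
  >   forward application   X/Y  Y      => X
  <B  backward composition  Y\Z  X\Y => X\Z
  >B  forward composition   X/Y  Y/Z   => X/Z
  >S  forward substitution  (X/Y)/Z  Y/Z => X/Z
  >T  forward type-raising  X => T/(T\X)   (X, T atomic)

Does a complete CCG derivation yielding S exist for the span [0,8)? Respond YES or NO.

YES

[0,8] S   >
  [0,2] S/N   >
    [0,1] "which" : (S/N)/NP
    [1,2] "found" : NP
  [2,8] N   >
    [2,7] N/(N\NP)   >
      [2,3] "chased" : (N/(N\NP))/NP
      [3,7] NP   >
        [3,4] "no" : NP/N
        [4,7] N   >
          [4,5] N/(N\NP)   >T
            [4,5] "bone" : NP
          [5,7] N\NP   <
            [5,6] "liked" : PP
            [6,7] "every" : (N\NP)\PP
    [7,8] "in" : N\NP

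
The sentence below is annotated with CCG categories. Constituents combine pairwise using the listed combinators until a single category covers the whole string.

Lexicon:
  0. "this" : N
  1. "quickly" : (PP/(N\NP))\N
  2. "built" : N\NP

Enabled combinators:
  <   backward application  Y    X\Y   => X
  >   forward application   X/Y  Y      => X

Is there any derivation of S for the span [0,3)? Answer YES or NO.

N (PP/(N\NP))\N N\NP
CKY chart[0,3] = {PP}; S ∉ chart

NO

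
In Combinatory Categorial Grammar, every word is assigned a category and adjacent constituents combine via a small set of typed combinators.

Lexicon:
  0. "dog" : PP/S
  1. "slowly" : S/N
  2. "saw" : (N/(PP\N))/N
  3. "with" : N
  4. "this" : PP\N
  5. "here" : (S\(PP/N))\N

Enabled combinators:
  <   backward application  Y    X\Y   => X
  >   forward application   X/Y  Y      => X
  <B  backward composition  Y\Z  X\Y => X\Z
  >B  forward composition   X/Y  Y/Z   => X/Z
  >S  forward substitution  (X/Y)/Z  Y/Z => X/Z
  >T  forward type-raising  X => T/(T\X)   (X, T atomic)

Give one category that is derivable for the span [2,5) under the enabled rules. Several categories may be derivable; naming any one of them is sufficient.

[0,6] S   <
  [0,2] PP/N   >B
    [0,1] "dog" : PP/S
    [1,2] "slowly" : S/N
  [2,6] S\(PP/N)   <
    [2,5] N   >
      [2,4] N/(PP\N)   >
        [2,3] "saw" : (N/(PP\N))/N
        [3,4] "with" : N
      [4,5] "this" : PP\N
    [5,6] "here" : (S\(PP/N))\N

N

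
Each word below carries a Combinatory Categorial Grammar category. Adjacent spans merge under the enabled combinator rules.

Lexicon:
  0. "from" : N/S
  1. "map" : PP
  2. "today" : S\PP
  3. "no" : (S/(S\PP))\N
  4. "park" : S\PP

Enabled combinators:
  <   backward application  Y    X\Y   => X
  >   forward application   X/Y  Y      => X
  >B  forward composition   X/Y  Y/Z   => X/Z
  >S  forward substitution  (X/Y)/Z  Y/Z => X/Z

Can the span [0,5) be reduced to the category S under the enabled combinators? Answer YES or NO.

YES

[0,5] S   >
  [0,4] S/(S\PP)   <
    [0,3] N   >
      [0,1] "from" : N/S
      [1,3] S   <
        [1,2] "map" : PP
        [2,3] "today" : S\PP
    [3,4] "no" : (S/(S\PP))\N
  [4,5] "park" : S\PP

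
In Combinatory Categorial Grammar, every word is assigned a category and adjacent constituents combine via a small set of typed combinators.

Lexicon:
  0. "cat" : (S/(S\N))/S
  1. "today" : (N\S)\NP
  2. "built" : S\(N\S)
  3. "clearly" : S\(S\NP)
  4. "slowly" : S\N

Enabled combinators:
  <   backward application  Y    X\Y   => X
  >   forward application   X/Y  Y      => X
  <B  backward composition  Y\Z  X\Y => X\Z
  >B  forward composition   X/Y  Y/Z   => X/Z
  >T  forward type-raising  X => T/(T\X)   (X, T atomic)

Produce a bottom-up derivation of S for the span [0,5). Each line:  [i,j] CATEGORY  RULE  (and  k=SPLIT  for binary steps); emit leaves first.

[0,1] (S/(S\N))/S  lex  "cat"
[1,2] (N\S)\NP  lex  "today"
[2,3] S\(N\S)  lex  "built"
[1,3] S\NP  <B  k=2
[3,4] S\(S\NP)  lex  "clearly"
[1,4] S  <  k=3
[0,4] S/(S\N)  >  k=1
[4,5] S\N  lex  "slowly"
[0,5] S  >  k=4

[0,5] S   >
  [0,4] S/(S\N)   >
    [0,1] "cat" : (S/(S\N))/S
    [1,4] S   <
      [1,3] S\NP   <B
        [1,2] "today" : (N\S)\NP
        [2,3] "built" : S\(N\S)
      [3,4] "clearly" : S\(S\NP)
  [4,5] "slowly" : S\N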